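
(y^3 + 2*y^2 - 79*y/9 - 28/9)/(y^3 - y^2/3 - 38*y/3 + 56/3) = (y + 1/3)/(y - 2)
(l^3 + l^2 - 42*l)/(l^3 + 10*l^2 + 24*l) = (l^2 + l - 42)/(l^2 + 10*l + 24)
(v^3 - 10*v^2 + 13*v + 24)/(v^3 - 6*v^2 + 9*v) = (v^2 - 7*v - 8)/(v*(v - 3))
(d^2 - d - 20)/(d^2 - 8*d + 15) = (d + 4)/(d - 3)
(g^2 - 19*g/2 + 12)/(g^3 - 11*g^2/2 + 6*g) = (g - 8)/(g*(g - 4))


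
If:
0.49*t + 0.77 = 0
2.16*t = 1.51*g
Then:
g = -2.25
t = -1.57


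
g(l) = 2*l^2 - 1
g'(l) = 4*l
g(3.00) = 17.00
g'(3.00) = 12.00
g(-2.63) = 12.83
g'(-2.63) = -10.52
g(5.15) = 52.04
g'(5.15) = 20.60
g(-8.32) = 137.44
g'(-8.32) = -33.28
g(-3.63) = 25.35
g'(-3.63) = -14.52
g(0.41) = -0.66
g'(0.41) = 1.64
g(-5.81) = 66.51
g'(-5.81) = -23.24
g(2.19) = 8.59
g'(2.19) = 8.76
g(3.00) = 17.00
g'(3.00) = 12.00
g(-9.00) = 161.00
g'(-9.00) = -36.00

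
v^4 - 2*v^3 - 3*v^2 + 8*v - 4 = (v - 2)*(v - 1)^2*(v + 2)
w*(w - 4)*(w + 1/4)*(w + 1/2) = w^4 - 13*w^3/4 - 23*w^2/8 - w/2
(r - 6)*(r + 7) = r^2 + r - 42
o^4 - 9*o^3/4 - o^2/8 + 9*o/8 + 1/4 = (o - 2)*(o - 1)*(o + 1/4)*(o + 1/2)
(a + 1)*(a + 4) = a^2 + 5*a + 4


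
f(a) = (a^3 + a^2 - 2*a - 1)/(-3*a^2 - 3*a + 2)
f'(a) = (6*a + 3)*(a^3 + a^2 - 2*a - 1)/(-3*a^2 - 3*a + 2)^2 + (3*a^2 + 2*a - 2)/(-3*a^2 - 3*a + 2)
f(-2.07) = 0.31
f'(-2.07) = -0.81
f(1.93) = -0.40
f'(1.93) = -0.48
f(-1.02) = 0.53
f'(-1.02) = -1.32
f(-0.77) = 0.27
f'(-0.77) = -0.87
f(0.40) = -4.92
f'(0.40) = -85.36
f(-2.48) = 0.57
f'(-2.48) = -0.52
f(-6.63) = 2.14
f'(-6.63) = -0.35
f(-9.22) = 3.02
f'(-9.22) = -0.34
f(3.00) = -0.85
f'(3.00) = -0.38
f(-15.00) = 4.97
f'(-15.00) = -0.34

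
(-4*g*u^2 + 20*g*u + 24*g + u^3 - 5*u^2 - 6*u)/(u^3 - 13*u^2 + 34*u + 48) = (-4*g + u)/(u - 8)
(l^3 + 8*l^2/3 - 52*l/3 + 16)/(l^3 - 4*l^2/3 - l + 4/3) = (l^2 + 4*l - 12)/(l^2 - 1)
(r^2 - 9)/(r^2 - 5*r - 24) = (r - 3)/(r - 8)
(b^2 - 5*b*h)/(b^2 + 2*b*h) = (b - 5*h)/(b + 2*h)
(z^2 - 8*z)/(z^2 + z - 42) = z*(z - 8)/(z^2 + z - 42)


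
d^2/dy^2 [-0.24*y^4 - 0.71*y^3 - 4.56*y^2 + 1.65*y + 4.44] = -2.88*y^2 - 4.26*y - 9.12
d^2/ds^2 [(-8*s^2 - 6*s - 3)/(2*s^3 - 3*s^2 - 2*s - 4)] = 2*(-32*s^6 - 72*s^5 - 60*s^4 - 334*s^3 - 45*s^2 + 90*s - 56)/(8*s^9 - 36*s^8 + 30*s^7 - 3*s^6 + 114*s^5 - 48*s^4 - 56*s^3 - 192*s^2 - 96*s - 64)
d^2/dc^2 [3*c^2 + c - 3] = 6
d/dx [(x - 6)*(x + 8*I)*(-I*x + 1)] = -3*I*x^2 + x*(18 + 12*I) - 54 + 8*I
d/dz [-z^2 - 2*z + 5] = -2*z - 2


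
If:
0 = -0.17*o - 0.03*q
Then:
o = -0.176470588235294*q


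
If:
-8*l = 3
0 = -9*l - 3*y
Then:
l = -3/8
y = 9/8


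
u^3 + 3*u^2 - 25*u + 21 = (u - 3)*(u - 1)*(u + 7)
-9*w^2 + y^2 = (-3*w + y)*(3*w + y)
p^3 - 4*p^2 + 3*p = p*(p - 3)*(p - 1)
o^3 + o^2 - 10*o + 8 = (o - 2)*(o - 1)*(o + 4)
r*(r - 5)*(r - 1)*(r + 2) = r^4 - 4*r^3 - 7*r^2 + 10*r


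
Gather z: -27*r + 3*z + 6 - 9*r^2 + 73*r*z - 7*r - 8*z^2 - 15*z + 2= -9*r^2 - 34*r - 8*z^2 + z*(73*r - 12) + 8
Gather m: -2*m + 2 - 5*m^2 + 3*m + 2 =-5*m^2 + m + 4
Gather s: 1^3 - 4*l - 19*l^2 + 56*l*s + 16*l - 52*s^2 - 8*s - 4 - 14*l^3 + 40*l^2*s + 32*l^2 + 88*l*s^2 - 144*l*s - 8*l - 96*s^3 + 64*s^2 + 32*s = -14*l^3 + 13*l^2 + 4*l - 96*s^3 + s^2*(88*l + 12) + s*(40*l^2 - 88*l + 24) - 3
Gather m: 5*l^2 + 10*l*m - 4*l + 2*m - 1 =5*l^2 - 4*l + m*(10*l + 2) - 1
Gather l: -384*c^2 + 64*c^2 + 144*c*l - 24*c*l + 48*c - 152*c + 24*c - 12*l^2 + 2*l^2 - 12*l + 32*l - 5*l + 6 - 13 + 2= -320*c^2 - 80*c - 10*l^2 + l*(120*c + 15) - 5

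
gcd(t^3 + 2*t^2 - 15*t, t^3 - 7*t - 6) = t - 3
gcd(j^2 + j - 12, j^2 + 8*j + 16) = j + 4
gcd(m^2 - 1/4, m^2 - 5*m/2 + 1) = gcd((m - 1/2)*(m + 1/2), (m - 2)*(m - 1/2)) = m - 1/2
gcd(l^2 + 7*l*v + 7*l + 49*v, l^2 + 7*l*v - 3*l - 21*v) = l + 7*v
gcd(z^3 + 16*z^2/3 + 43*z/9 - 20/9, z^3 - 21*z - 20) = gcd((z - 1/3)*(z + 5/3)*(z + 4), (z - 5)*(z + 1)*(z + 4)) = z + 4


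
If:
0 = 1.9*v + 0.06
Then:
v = -0.03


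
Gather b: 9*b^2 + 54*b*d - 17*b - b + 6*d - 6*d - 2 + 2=9*b^2 + b*(54*d - 18)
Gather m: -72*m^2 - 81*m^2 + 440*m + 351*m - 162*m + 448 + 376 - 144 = -153*m^2 + 629*m + 680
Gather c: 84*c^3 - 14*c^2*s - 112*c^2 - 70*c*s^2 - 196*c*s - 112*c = 84*c^3 + c^2*(-14*s - 112) + c*(-70*s^2 - 196*s - 112)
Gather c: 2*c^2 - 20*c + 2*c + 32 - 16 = 2*c^2 - 18*c + 16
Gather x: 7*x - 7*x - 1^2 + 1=0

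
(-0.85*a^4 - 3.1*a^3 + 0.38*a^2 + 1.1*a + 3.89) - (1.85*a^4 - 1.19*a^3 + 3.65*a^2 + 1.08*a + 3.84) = -2.7*a^4 - 1.91*a^3 - 3.27*a^2 + 0.02*a + 0.0500000000000003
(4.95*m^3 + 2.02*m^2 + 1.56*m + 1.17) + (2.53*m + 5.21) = 4.95*m^3 + 2.02*m^2 + 4.09*m + 6.38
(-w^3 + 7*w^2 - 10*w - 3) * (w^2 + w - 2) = -w^5 + 6*w^4 - w^3 - 27*w^2 + 17*w + 6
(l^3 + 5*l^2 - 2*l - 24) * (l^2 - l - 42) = l^5 + 4*l^4 - 49*l^3 - 232*l^2 + 108*l + 1008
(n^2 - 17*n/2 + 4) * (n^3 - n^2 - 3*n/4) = n^5 - 19*n^4/2 + 47*n^3/4 + 19*n^2/8 - 3*n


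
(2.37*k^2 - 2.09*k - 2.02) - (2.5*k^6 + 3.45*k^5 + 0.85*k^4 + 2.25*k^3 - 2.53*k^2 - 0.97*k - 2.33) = -2.5*k^6 - 3.45*k^5 - 0.85*k^4 - 2.25*k^3 + 4.9*k^2 - 1.12*k + 0.31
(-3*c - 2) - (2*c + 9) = -5*c - 11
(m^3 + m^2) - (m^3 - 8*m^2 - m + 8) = 9*m^2 + m - 8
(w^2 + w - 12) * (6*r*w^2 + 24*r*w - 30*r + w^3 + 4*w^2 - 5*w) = 6*r*w^4 + 30*r*w^3 - 78*r*w^2 - 318*r*w + 360*r + w^5 + 5*w^4 - 13*w^3 - 53*w^2 + 60*w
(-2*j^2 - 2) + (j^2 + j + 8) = -j^2 + j + 6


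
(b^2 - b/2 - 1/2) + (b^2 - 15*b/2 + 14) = 2*b^2 - 8*b + 27/2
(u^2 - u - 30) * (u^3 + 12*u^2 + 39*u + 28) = u^5 + 11*u^4 - 3*u^3 - 371*u^2 - 1198*u - 840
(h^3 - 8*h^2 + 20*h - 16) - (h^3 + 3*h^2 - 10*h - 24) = -11*h^2 + 30*h + 8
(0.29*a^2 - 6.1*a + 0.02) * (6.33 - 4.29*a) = -1.2441*a^3 + 28.0047*a^2 - 38.6988*a + 0.1266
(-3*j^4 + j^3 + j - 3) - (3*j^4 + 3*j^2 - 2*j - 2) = -6*j^4 + j^3 - 3*j^2 + 3*j - 1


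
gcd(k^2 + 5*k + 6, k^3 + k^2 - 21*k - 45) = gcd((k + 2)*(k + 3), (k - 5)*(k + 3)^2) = k + 3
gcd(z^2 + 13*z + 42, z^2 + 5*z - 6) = z + 6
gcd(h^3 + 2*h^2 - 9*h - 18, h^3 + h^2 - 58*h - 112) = h + 2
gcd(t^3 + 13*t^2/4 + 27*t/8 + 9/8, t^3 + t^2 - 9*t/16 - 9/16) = t^2 + 7*t/4 + 3/4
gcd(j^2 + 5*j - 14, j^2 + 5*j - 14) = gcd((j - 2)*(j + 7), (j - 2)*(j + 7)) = j^2 + 5*j - 14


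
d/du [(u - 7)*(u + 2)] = 2*u - 5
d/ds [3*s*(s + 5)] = 6*s + 15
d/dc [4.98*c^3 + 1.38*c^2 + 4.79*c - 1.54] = 14.94*c^2 + 2.76*c + 4.79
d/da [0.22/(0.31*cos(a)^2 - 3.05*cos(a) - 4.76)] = (0.1364*cos(a) - 0.671)*sin(a)/(-0.31*cos(a)^2 + 3.05*cos(a) + 4.76)^2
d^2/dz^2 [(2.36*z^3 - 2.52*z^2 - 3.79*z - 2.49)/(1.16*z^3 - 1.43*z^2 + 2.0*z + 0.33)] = (1.04771199999996*z^6 - 63.450144*z^5 + 21.752088*z^4 + 88.370002*z^3 - 45.59139*z^2 + 39.25845*z - 17.816118)/(1.560896*z^9 - 5.772624*z^8 + 15.189852*z^7 - 21.497663*z^6 + 22.904976*z^5 - 10.541949*z^4 + 2.716172*z^3 + 3.492819*z^2 + 0.6534*z + 0.035937)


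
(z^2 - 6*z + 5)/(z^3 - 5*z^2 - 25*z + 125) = (z - 1)/(z^2 - 25)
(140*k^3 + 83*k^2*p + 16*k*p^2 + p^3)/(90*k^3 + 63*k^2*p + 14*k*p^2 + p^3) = (28*k^2 + 11*k*p + p^2)/(18*k^2 + 9*k*p + p^2)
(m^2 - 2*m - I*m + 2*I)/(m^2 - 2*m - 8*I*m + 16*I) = (m - I)/(m - 8*I)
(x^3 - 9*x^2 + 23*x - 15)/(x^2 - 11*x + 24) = (x^2 - 6*x + 5)/(x - 8)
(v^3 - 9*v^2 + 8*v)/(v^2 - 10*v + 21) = v*(v^2 - 9*v + 8)/(v^2 - 10*v + 21)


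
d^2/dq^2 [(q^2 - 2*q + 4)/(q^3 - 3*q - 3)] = 2*(q^6 - 6*q^5 + 33*q^4 + 15*q^3 - 72*q^2 + 36*q + 63)/(q^9 - 9*q^7 - 9*q^6 + 27*q^5 + 54*q^4 - 81*q^2 - 81*q - 27)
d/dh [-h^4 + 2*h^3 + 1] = h^2*(6 - 4*h)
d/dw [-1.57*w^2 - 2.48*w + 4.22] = -3.14*w - 2.48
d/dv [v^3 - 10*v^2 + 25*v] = 3*v^2 - 20*v + 25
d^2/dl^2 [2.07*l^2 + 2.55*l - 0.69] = 4.14000000000000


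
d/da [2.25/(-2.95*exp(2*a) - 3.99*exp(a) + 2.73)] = (13.275*exp(a) + 8.9775)*exp(a)/(2.95*exp(2*a) + 3.99*exp(a) - 2.73)^2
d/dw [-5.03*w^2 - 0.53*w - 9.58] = -10.06*w - 0.53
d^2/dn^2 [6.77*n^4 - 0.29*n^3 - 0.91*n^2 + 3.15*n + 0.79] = 81.24*n^2 - 1.74*n - 1.82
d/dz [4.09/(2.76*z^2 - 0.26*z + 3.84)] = (1.0634 - 22.5768*z)/(2.76*z^2 - 0.26*z + 3.84)^2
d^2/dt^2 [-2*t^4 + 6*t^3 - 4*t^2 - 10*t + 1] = -24*t^2 + 36*t - 8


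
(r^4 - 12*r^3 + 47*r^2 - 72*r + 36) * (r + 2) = r^5 - 10*r^4 + 23*r^3 + 22*r^2 - 108*r + 72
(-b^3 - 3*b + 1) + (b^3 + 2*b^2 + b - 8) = 2*b^2 - 2*b - 7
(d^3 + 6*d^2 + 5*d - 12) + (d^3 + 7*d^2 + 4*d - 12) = 2*d^3 + 13*d^2 + 9*d - 24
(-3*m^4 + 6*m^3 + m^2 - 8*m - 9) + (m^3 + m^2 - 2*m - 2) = -3*m^4 + 7*m^3 + 2*m^2 - 10*m - 11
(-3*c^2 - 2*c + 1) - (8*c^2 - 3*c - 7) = -11*c^2 + c + 8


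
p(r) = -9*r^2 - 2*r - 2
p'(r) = -18*r - 2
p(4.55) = -197.42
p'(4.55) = -83.90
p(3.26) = -104.17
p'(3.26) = -60.68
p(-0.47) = -3.05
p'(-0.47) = 6.46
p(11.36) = -1186.17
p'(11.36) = -206.48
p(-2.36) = -47.41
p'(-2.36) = 40.48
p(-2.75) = -64.56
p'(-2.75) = 47.50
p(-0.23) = -2.02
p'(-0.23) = 2.14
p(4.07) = -159.22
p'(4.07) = -75.26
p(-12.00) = -1274.00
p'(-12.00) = 214.00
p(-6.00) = -314.00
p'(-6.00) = 106.00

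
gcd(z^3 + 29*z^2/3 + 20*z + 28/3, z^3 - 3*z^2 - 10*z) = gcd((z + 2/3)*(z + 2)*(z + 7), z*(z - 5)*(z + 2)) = z + 2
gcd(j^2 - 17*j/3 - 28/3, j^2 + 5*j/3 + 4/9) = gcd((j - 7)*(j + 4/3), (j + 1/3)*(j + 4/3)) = j + 4/3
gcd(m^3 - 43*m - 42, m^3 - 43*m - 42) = m^3 - 43*m - 42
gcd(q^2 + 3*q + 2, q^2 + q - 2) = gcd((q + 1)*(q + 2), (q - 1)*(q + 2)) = q + 2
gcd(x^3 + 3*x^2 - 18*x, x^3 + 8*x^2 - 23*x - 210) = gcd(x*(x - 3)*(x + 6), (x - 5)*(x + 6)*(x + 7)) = x + 6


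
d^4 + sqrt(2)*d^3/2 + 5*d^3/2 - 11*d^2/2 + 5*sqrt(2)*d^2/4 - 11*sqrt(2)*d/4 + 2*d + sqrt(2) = (d - 1)*(d - 1/2)*(d + 4)*(d + sqrt(2)/2)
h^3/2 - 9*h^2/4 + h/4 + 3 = (h/2 + 1/2)*(h - 4)*(h - 3/2)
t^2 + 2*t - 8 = (t - 2)*(t + 4)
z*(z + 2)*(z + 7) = z^3 + 9*z^2 + 14*z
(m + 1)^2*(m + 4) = m^3 + 6*m^2 + 9*m + 4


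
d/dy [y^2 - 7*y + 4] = 2*y - 7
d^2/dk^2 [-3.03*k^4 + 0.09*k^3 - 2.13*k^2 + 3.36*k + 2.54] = -36.36*k^2 + 0.54*k - 4.26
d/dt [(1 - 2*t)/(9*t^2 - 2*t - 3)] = 2*(9*t^2 - 9*t + 4)/(81*t^4 - 36*t^3 - 50*t^2 + 12*t + 9)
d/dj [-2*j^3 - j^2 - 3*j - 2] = -6*j^2 - 2*j - 3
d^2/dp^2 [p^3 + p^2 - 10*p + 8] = 6*p + 2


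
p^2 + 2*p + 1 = (p + 1)^2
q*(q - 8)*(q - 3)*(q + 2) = q^4 - 9*q^3 + 2*q^2 + 48*q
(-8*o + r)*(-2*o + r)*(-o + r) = -16*o^3 + 26*o^2*r - 11*o*r^2 + r^3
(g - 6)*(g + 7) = g^2 + g - 42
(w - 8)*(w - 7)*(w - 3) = w^3 - 18*w^2 + 101*w - 168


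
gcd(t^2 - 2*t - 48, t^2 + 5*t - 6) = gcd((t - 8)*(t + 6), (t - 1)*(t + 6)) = t + 6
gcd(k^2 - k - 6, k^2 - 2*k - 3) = k - 3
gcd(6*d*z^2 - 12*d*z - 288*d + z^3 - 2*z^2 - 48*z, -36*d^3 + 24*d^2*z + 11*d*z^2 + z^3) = 6*d + z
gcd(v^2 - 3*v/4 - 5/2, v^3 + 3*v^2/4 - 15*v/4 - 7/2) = v - 2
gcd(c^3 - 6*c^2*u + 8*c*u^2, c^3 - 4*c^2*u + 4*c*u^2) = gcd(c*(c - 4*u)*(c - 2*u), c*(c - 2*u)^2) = -c^2 + 2*c*u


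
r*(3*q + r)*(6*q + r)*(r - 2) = 18*q^2*r^2 - 36*q^2*r + 9*q*r^3 - 18*q*r^2 + r^4 - 2*r^3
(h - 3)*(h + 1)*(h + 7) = h^3 + 5*h^2 - 17*h - 21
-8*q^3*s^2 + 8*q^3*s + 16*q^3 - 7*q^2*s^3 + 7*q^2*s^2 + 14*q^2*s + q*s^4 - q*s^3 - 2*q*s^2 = (-8*q + s)*(q + s)*(s - 2)*(q*s + q)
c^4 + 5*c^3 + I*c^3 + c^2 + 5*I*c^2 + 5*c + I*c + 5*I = (c + 5)*(c - I)*(c + I)^2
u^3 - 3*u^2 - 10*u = u*(u - 5)*(u + 2)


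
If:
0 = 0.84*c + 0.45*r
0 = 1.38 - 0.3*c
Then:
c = 4.60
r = -8.59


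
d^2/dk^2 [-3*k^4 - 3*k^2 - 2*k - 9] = -36*k^2 - 6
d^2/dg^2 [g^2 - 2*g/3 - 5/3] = 2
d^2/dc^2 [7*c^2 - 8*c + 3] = 14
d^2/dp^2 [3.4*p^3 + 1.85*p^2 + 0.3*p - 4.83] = 20.4*p + 3.7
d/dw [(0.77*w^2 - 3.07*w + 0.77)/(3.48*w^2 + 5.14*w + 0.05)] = (14.6414*w^2 - 5.2822*w - 4.1113)/(12.1104*w^4 + 35.7744*w^3 + 26.7676*w^2 + 0.514*w + 0.0025)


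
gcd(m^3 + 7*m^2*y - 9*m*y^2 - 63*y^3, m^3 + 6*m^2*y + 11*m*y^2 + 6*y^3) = m + 3*y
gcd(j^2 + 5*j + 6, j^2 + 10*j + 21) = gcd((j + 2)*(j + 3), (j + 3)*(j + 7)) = j + 3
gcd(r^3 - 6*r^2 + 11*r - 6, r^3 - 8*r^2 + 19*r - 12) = r^2 - 4*r + 3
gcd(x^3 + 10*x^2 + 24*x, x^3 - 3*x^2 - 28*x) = x^2 + 4*x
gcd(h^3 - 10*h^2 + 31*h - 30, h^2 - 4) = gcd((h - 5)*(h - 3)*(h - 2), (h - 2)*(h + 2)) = h - 2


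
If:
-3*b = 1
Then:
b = -1/3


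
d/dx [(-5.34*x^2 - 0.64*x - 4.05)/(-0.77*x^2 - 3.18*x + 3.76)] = (16.4884*x^2 - 46.3938*x - 15.2854)/(0.5929*x^4 + 4.8972*x^3 + 4.322*x^2 - 23.9136*x + 14.1376)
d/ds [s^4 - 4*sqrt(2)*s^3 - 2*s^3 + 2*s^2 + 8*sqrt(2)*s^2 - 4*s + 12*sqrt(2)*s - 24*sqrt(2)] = 4*s^3 - 12*sqrt(2)*s^2 - 6*s^2 + 4*s + 16*sqrt(2)*s - 4 + 12*sqrt(2)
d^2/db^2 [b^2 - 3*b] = 2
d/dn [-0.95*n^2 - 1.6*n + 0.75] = -1.9*n - 1.6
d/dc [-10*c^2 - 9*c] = -20*c - 9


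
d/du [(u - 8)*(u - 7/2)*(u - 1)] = 3*u^2 - 25*u + 79/2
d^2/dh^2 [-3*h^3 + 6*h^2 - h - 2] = 12 - 18*h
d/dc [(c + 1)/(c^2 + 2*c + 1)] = -1/(c^2 + 2*c + 1)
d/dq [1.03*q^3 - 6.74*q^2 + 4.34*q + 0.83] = 3.09*q^2 - 13.48*q + 4.34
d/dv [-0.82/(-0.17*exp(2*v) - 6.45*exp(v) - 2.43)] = (-0.2788*exp(v) - 5.289)*exp(v)/(0.17*exp(2*v) + 6.45*exp(v) + 2.43)^2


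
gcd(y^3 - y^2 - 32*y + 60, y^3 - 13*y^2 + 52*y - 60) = y^2 - 7*y + 10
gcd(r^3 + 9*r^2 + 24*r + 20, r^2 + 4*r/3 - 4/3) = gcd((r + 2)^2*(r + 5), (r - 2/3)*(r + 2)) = r + 2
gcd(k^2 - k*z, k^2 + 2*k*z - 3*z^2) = -k + z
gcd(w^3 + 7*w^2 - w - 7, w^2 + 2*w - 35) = w + 7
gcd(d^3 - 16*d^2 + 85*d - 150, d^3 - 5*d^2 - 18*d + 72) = d - 6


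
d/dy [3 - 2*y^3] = -6*y^2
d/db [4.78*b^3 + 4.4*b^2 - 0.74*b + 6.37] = 14.34*b^2 + 8.8*b - 0.74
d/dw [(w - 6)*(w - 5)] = 2*w - 11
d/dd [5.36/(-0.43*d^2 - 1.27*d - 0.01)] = (4.6096*d + 6.8072)/(0.43*d^2 + 1.27*d + 0.01)^2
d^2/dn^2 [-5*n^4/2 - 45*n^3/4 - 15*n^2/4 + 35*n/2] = -30*n^2 - 135*n/2 - 15/2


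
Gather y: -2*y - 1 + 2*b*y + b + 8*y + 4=b + y*(2*b + 6) + 3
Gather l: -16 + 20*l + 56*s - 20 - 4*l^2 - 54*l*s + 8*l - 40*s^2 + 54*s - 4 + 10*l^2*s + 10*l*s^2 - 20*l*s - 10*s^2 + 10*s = l^2*(10*s - 4) + l*(10*s^2 - 74*s + 28) - 50*s^2 + 120*s - 40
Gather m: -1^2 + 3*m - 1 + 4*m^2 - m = 4*m^2 + 2*m - 2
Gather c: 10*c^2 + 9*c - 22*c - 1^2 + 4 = 10*c^2 - 13*c + 3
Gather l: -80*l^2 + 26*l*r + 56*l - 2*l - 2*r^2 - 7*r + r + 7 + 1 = -80*l^2 + l*(26*r + 54) - 2*r^2 - 6*r + 8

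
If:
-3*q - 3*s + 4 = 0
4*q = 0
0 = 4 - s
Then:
No Solution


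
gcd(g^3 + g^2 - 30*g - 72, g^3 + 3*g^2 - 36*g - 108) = g^2 - 3*g - 18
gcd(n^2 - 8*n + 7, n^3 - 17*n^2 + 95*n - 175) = n - 7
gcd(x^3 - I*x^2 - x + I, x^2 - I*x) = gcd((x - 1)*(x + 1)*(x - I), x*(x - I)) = x - I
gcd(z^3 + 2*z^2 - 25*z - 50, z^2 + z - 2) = z + 2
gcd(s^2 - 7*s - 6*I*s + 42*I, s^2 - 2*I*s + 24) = s - 6*I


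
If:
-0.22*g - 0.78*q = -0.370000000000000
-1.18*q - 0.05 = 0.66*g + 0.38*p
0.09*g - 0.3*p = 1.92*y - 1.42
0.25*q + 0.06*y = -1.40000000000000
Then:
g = 26.46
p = -24.39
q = -6.99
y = 5.79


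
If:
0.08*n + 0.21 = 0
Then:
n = -2.62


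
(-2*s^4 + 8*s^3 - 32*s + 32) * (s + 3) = -2*s^5 + 2*s^4 + 24*s^3 - 32*s^2 - 64*s + 96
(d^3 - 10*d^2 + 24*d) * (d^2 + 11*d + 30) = d^5 + d^4 - 56*d^3 - 36*d^2 + 720*d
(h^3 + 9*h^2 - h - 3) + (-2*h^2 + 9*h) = h^3 + 7*h^2 + 8*h - 3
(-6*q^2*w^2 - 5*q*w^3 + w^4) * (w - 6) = -6*q^2*w^3 + 36*q^2*w^2 - 5*q*w^4 + 30*q*w^3 + w^5 - 6*w^4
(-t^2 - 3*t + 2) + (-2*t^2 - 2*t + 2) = -3*t^2 - 5*t + 4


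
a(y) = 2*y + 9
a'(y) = 2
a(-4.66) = -0.32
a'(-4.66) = 2.00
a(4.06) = 17.12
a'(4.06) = 2.00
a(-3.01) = 2.98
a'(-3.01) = 2.00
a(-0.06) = 8.88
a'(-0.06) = 2.00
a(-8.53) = -8.06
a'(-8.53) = 2.00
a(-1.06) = 6.88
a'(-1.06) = 2.00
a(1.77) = 12.54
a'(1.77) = 2.00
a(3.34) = 15.68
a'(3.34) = 2.00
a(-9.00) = -9.00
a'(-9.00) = 2.00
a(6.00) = 21.00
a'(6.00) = 2.00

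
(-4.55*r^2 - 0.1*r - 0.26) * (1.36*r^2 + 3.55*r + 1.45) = -6.188*r^4 - 16.2885*r^3 - 7.3061*r^2 - 1.068*r - 0.377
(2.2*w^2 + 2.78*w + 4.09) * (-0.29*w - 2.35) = -0.638*w^3 - 5.9762*w^2 - 7.7191*w - 9.6115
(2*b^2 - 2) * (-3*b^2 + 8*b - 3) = -6*b^4 + 16*b^3 - 16*b + 6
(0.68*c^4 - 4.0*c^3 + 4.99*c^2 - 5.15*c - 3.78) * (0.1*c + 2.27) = 0.068*c^5 + 1.1436*c^4 - 8.581*c^3 + 10.8123*c^2 - 12.0685*c - 8.5806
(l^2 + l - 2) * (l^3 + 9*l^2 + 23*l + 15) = l^5 + 10*l^4 + 30*l^3 + 20*l^2 - 31*l - 30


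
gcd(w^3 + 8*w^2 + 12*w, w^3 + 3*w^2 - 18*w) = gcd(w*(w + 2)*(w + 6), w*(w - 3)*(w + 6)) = w^2 + 6*w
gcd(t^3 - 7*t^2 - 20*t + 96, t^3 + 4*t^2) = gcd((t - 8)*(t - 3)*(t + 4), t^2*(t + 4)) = t + 4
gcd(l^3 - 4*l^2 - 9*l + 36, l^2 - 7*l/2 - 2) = l - 4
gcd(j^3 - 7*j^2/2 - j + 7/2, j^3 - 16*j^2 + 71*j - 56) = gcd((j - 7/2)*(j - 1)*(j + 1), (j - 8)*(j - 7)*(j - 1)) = j - 1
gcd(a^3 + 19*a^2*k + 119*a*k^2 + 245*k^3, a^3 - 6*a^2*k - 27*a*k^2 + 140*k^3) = a + 5*k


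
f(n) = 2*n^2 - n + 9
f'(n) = 4*n - 1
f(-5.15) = 67.20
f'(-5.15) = -21.60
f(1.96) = 14.72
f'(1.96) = 6.84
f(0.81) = 9.50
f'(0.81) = 2.24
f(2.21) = 16.56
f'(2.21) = 7.84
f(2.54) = 19.36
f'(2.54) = 9.16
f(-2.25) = 21.38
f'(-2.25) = -10.00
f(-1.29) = 13.62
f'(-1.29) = -6.16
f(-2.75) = 26.88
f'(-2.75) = -12.00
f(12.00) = 285.00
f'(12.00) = 47.00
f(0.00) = 9.00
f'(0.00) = -1.00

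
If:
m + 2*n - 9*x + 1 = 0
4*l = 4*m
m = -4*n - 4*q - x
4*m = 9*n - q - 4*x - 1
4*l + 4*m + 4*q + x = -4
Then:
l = -62/95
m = -62/95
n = -27/190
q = 173/570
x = 2/285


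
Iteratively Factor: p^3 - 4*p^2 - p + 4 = (p + 1)*(p^2 - 5*p + 4) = (p - 1)*(p + 1)*(p - 4)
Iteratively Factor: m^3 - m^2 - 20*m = (m - 5)*(m^2 + 4*m) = m*(m - 5)*(m + 4)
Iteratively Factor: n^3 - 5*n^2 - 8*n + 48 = (n - 4)*(n^2 - n - 12) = (n - 4)*(n + 3)*(n - 4)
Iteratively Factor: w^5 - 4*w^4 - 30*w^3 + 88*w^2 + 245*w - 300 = (w - 1)*(w^4 - 3*w^3 - 33*w^2 + 55*w + 300) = (w - 5)*(w - 1)*(w^3 + 2*w^2 - 23*w - 60) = (w - 5)^2*(w - 1)*(w^2 + 7*w + 12) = (w - 5)^2*(w - 1)*(w + 4)*(w + 3)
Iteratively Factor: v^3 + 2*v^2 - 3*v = (v - 1)*(v^2 + 3*v) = (v - 1)*(v + 3)*(v)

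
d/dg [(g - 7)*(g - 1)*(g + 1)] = 3*g^2 - 14*g - 1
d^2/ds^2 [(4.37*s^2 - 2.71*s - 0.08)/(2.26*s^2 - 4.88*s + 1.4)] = (68.70852*s^3 - 85.4117280000002*s^2 + 56.740464*s - 23.203104)/(11.543176*s^6 - 74.775264*s^5 + 182.913552*s^4 - 208.856192*s^3 + 113.30928*s^2 - 28.6944*s + 2.744)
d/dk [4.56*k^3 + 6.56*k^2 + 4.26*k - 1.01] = 13.68*k^2 + 13.12*k + 4.26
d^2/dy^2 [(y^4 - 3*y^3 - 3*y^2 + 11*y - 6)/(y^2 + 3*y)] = 2*(y^6 + 9*y^5 + 27*y^4 - 7*y^3 - 18*y^2 - 54*y - 54)/(y^3*(y^3 + 9*y^2 + 27*y + 27))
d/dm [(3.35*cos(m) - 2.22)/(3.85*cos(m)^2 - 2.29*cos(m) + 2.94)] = (12.8975*cos(m)^2 - 17.094*cos(m) - 4.7652)*sin(m)/(14.8225*cos(m)^4 - 17.633*cos(m)^3 + 27.8821*cos(m)^2 - 13.4652*cos(m) + 8.6436)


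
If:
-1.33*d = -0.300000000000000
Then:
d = 0.23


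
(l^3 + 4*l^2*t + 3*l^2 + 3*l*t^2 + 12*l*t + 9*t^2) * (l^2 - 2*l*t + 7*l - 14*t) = l^5 + 2*l^4*t + 10*l^4 - 5*l^3*t^2 + 20*l^3*t + 21*l^3 - 6*l^2*t^3 - 50*l^2*t^2 + 42*l^2*t - 60*l*t^3 - 105*l*t^2 - 126*t^3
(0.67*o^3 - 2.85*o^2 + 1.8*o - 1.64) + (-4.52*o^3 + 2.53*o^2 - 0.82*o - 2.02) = -3.85*o^3 - 0.32*o^2 + 0.98*o - 3.66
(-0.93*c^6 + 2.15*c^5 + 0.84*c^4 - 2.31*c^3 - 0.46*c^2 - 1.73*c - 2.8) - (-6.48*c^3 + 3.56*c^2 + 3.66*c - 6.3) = -0.93*c^6 + 2.15*c^5 + 0.84*c^4 + 4.17*c^3 - 4.02*c^2 - 5.39*c + 3.5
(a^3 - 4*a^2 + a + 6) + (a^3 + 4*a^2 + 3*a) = 2*a^3 + 4*a + 6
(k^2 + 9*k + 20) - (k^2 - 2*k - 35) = 11*k + 55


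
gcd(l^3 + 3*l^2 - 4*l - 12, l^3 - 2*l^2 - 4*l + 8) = l^2 - 4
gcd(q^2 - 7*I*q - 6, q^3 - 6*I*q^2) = q - 6*I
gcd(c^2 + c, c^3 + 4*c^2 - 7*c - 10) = c + 1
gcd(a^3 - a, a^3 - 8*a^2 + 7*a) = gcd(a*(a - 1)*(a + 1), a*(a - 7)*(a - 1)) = a^2 - a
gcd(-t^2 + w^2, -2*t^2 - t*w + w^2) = t + w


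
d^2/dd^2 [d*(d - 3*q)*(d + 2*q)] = 6*d - 2*q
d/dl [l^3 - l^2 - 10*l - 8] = 3*l^2 - 2*l - 10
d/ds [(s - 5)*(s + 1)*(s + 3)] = 3*s^2 - 2*s - 17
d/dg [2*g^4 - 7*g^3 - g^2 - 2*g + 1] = 8*g^3 - 21*g^2 - 2*g - 2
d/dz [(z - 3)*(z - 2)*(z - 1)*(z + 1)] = 4*z^3 - 15*z^2 + 10*z + 5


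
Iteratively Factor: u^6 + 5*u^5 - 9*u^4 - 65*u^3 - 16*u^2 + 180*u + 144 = (u + 4)*(u^5 + u^4 - 13*u^3 - 13*u^2 + 36*u + 36) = (u - 2)*(u + 4)*(u^4 + 3*u^3 - 7*u^2 - 27*u - 18) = (u - 2)*(u + 2)*(u + 4)*(u^3 + u^2 - 9*u - 9) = (u - 2)*(u + 2)*(u + 3)*(u + 4)*(u^2 - 2*u - 3) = (u - 3)*(u - 2)*(u + 2)*(u + 3)*(u + 4)*(u + 1)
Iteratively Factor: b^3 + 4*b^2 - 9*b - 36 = (b + 4)*(b^2 - 9) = (b + 3)*(b + 4)*(b - 3)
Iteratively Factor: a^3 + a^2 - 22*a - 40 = (a + 4)*(a^2 - 3*a - 10) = (a + 2)*(a + 4)*(a - 5)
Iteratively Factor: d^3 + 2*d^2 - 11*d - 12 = (d - 3)*(d^2 + 5*d + 4) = (d - 3)*(d + 1)*(d + 4)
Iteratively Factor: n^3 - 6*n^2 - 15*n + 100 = (n - 5)*(n^2 - n - 20) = (n - 5)^2*(n + 4)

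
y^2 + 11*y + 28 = (y + 4)*(y + 7)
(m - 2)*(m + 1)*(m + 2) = m^3 + m^2 - 4*m - 4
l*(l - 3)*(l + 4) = l^3 + l^2 - 12*l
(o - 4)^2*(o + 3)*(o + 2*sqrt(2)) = o^4 - 5*o^3 + 2*sqrt(2)*o^3 - 10*sqrt(2)*o^2 - 8*o^2 - 16*sqrt(2)*o + 48*o + 96*sqrt(2)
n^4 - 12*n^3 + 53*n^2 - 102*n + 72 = (n - 4)*(n - 3)^2*(n - 2)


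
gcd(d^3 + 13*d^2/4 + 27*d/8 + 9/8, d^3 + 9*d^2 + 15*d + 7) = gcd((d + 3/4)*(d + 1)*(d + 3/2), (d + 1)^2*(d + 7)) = d + 1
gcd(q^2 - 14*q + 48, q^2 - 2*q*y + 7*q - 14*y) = 1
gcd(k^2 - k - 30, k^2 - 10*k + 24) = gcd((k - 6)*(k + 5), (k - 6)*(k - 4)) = k - 6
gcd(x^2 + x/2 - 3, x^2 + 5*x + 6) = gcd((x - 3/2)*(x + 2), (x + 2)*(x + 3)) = x + 2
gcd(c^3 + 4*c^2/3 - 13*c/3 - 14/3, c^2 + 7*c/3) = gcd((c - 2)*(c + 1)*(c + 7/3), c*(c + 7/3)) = c + 7/3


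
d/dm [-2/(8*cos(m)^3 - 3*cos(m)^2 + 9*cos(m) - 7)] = 6*(-8*cos(m)^2 + 2*cos(m) - 3)*sin(m)/(8*cos(m)^3 - 3*cos(m)^2 + 9*cos(m) - 7)^2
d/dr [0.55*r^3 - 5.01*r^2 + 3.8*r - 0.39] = 1.65*r^2 - 10.02*r + 3.8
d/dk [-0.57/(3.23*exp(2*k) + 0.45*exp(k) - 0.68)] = (3.6822*exp(k) + 0.2565)*exp(k)/(3.23*exp(2*k) + 0.45*exp(k) - 0.68)^2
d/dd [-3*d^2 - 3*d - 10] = -6*d - 3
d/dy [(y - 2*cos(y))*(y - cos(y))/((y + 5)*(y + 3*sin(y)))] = ((y + 5)*(y + 3*sin(y))*(3*y*sin(y) + 2*y - 2*sin(2*y) - 3*cos(y)) - (y + 5)*(y - 2*cos(y))*(y - cos(y))*(3*cos(y) + 1) - (y + 3*sin(y))*(y - 2*cos(y))*(y - cos(y)))/((y + 5)^2*(y + 3*sin(y))^2)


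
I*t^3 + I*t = t*(t + I)*(I*t + 1)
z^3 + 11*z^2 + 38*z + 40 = (z + 2)*(z + 4)*(z + 5)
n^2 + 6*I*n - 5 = (n + I)*(n + 5*I)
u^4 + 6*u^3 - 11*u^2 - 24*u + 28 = (u - 2)*(u - 1)*(u + 2)*(u + 7)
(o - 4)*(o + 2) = o^2 - 2*o - 8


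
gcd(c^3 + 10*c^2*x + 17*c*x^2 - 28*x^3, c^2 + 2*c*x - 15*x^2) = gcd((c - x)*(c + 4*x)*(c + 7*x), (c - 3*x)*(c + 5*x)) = 1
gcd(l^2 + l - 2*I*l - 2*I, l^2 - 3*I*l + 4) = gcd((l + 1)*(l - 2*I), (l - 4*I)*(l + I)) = 1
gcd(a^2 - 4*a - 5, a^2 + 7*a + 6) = a + 1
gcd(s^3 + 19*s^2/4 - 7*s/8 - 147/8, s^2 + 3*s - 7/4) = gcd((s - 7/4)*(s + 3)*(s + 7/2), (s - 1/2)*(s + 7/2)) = s + 7/2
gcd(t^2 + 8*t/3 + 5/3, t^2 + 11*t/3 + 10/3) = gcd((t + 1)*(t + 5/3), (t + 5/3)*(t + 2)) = t + 5/3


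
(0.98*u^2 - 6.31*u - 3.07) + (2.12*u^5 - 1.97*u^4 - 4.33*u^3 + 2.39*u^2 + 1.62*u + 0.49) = 2.12*u^5 - 1.97*u^4 - 4.33*u^3 + 3.37*u^2 - 4.69*u - 2.58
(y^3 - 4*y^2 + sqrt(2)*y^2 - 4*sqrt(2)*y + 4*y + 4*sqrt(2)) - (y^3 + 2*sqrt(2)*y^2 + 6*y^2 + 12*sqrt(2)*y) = -10*y^2 - sqrt(2)*y^2 - 16*sqrt(2)*y + 4*y + 4*sqrt(2)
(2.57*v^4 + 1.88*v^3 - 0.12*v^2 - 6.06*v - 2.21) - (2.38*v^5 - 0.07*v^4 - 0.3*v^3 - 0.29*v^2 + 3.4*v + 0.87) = -2.38*v^5 + 2.64*v^4 + 2.18*v^3 + 0.17*v^2 - 9.46*v - 3.08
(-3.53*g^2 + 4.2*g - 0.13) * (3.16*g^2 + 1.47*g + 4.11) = -11.1548*g^4 + 8.0829*g^3 - 8.7451*g^2 + 17.0709*g - 0.5343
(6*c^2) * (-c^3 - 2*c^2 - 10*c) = -6*c^5 - 12*c^4 - 60*c^3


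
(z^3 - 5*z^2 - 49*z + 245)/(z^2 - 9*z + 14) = (z^2 + 2*z - 35)/(z - 2)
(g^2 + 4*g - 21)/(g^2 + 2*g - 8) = (g^2 + 4*g - 21)/(g^2 + 2*g - 8)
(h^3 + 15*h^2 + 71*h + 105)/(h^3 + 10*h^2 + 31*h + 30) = (h + 7)/(h + 2)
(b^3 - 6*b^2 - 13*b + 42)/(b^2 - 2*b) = b - 4 - 21/b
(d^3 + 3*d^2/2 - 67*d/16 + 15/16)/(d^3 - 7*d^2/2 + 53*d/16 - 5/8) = (d + 3)/(d - 2)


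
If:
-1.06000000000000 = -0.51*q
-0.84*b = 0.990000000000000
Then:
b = -1.18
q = 2.08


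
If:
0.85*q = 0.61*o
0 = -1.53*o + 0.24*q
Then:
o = 0.00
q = 0.00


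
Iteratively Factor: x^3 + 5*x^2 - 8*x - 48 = (x - 3)*(x^2 + 8*x + 16) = (x - 3)*(x + 4)*(x + 4)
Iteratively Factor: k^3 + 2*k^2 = (k)*(k^2 + 2*k) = k*(k + 2)*(k)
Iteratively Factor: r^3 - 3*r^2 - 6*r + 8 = (r + 2)*(r^2 - 5*r + 4) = (r - 4)*(r + 2)*(r - 1)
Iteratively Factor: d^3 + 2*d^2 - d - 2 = (d + 2)*(d^2 - 1) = (d - 1)*(d + 2)*(d + 1)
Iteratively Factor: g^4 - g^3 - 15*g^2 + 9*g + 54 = (g - 3)*(g^3 + 2*g^2 - 9*g - 18) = (g - 3)*(g + 3)*(g^2 - g - 6) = (g - 3)^2*(g + 3)*(g + 2)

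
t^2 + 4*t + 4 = (t + 2)^2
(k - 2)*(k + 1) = k^2 - k - 2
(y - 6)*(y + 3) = y^2 - 3*y - 18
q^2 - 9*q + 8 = (q - 8)*(q - 1)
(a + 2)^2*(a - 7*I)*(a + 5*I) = a^4 + 4*a^3 - 2*I*a^3 + 39*a^2 - 8*I*a^2 + 140*a - 8*I*a + 140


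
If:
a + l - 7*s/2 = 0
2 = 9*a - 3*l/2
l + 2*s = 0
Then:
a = 22/105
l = -8/105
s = 4/105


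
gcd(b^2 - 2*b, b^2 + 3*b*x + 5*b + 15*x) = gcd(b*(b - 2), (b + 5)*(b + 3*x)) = 1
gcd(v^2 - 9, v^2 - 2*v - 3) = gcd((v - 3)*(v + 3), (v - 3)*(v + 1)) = v - 3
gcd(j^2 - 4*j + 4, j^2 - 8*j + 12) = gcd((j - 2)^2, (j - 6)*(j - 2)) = j - 2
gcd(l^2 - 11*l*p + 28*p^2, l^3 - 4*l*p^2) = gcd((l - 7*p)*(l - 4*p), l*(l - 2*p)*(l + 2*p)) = 1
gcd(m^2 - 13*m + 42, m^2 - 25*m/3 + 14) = m - 6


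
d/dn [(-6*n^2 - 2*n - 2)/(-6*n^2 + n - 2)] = 6*(1 - 3*n^2)/(36*n^4 - 12*n^3 + 25*n^2 - 4*n + 4)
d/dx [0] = 0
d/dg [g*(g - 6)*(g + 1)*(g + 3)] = 4*g^3 - 6*g^2 - 42*g - 18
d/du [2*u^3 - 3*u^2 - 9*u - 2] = 6*u^2 - 6*u - 9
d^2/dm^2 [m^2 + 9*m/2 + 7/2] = 2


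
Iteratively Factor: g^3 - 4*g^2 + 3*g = (g - 3)*(g^2 - g) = g*(g - 3)*(g - 1)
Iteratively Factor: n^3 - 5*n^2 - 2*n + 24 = (n - 3)*(n^2 - 2*n - 8) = (n - 3)*(n + 2)*(n - 4)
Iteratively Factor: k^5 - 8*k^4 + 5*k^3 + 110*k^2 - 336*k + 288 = (k - 3)*(k^4 - 5*k^3 - 10*k^2 + 80*k - 96) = (k - 3)^2*(k^3 - 2*k^2 - 16*k + 32) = (k - 4)*(k - 3)^2*(k^2 + 2*k - 8) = (k - 4)*(k - 3)^2*(k + 4)*(k - 2)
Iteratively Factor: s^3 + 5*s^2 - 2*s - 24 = (s + 3)*(s^2 + 2*s - 8) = (s - 2)*(s + 3)*(s + 4)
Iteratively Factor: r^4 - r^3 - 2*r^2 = (r + 1)*(r^3 - 2*r^2) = (r - 2)*(r + 1)*(r^2) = r*(r - 2)*(r + 1)*(r)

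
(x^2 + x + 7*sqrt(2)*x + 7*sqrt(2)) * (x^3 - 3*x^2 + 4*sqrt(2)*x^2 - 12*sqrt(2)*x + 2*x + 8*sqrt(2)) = x^5 - 2*x^4 + 11*sqrt(2)*x^4 - 22*sqrt(2)*x^3 + 55*x^3 - 110*x^2 - 11*sqrt(2)*x^2 - 56*x + 22*sqrt(2)*x + 112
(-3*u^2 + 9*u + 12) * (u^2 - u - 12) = -3*u^4 + 12*u^3 + 39*u^2 - 120*u - 144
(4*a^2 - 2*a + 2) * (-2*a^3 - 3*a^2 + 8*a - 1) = -8*a^5 - 8*a^4 + 34*a^3 - 26*a^2 + 18*a - 2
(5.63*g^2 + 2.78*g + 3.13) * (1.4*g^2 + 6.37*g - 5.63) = 7.882*g^4 + 39.7551*g^3 - 9.6063*g^2 + 4.2867*g - 17.6219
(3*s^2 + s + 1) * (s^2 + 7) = 3*s^4 + s^3 + 22*s^2 + 7*s + 7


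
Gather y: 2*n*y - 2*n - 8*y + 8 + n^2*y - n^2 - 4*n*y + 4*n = -n^2 + 2*n + y*(n^2 - 2*n - 8) + 8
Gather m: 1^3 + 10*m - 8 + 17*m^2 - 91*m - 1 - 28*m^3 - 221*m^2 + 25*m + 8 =-28*m^3 - 204*m^2 - 56*m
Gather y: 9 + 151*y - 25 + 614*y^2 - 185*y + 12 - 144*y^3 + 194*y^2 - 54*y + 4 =-144*y^3 + 808*y^2 - 88*y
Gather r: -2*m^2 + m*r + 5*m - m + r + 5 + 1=-2*m^2 + 4*m + r*(m + 1) + 6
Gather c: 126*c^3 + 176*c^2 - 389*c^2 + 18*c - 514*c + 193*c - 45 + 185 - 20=126*c^3 - 213*c^2 - 303*c + 120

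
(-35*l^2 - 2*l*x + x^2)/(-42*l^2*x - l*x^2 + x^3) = (5*l + x)/(x*(6*l + x))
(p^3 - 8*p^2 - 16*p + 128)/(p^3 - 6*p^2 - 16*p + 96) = (p - 8)/(p - 6)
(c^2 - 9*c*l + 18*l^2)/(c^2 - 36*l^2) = (c - 3*l)/(c + 6*l)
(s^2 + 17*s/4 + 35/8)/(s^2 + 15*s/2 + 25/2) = (s + 7/4)/(s + 5)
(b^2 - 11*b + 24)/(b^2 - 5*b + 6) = (b - 8)/(b - 2)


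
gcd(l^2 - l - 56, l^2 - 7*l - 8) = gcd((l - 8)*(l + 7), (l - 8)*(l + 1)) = l - 8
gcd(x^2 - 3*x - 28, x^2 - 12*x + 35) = x - 7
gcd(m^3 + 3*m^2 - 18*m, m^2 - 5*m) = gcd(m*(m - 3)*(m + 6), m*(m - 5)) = m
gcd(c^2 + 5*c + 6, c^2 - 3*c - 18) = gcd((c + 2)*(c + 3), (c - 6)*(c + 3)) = c + 3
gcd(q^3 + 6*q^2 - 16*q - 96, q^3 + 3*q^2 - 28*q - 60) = q + 6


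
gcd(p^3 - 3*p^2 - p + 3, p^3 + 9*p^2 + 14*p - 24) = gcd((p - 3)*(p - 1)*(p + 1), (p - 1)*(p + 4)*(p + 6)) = p - 1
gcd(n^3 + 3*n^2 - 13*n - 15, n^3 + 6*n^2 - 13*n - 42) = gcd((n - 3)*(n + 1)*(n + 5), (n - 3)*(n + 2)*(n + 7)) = n - 3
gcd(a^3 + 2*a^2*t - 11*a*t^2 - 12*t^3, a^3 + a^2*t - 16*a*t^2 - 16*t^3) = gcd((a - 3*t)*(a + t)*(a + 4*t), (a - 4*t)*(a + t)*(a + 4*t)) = a^2 + 5*a*t + 4*t^2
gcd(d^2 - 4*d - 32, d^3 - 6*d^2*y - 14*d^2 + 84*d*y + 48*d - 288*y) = d - 8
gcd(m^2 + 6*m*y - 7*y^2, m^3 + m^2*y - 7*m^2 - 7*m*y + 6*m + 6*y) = 1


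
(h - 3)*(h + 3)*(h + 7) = h^3 + 7*h^2 - 9*h - 63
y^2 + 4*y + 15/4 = (y + 3/2)*(y + 5/2)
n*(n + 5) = n^2 + 5*n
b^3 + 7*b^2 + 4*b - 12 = (b - 1)*(b + 2)*(b + 6)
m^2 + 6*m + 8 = (m + 2)*(m + 4)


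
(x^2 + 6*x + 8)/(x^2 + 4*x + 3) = (x^2 + 6*x + 8)/(x^2 + 4*x + 3)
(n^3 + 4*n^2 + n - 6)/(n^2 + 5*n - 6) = (n^2 + 5*n + 6)/(n + 6)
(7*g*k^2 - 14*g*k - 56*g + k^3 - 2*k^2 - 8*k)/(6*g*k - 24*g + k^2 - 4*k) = (7*g*k + 14*g + k^2 + 2*k)/(6*g + k)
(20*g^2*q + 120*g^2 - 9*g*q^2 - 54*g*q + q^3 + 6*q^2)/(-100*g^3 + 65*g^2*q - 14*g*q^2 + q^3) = (q + 6)/(-5*g + q)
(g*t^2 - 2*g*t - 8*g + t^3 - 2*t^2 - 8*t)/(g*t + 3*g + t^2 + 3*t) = (t^2 - 2*t - 8)/(t + 3)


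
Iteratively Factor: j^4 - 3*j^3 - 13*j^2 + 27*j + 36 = (j - 3)*(j^3 - 13*j - 12) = (j - 3)*(j + 3)*(j^2 - 3*j - 4) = (j - 3)*(j + 1)*(j + 3)*(j - 4)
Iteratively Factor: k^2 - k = (k)*(k - 1)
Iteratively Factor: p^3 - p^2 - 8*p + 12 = (p - 2)*(p^2 + p - 6) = (p - 2)^2*(p + 3)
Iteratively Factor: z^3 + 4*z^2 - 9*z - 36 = (z + 4)*(z^2 - 9) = (z + 3)*(z + 4)*(z - 3)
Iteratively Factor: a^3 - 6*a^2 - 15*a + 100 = (a + 4)*(a^2 - 10*a + 25) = (a - 5)*(a + 4)*(a - 5)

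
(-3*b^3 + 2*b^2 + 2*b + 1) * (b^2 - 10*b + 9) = -3*b^5 + 32*b^4 - 45*b^3 - b^2 + 8*b + 9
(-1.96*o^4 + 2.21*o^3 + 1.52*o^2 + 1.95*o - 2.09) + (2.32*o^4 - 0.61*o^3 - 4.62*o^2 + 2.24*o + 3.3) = 0.36*o^4 + 1.6*o^3 - 3.1*o^2 + 4.19*o + 1.21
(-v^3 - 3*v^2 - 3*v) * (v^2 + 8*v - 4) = -v^5 - 11*v^4 - 23*v^3 - 12*v^2 + 12*v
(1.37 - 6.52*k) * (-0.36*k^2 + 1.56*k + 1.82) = 2.3472*k^3 - 10.6644*k^2 - 9.7292*k + 2.4934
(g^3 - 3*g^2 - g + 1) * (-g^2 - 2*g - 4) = -g^5 + g^4 + 3*g^3 + 13*g^2 + 2*g - 4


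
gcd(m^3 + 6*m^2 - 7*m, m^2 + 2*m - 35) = m + 7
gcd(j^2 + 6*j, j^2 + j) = j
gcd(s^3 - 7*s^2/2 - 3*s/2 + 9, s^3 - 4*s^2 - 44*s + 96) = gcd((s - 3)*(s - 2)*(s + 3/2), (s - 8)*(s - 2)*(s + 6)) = s - 2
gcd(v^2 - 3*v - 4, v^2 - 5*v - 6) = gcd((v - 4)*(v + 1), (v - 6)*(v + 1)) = v + 1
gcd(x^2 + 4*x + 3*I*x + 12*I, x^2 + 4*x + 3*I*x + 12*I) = x^2 + x*(4 + 3*I) + 12*I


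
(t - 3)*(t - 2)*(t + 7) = t^3 + 2*t^2 - 29*t + 42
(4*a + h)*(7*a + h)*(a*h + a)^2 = 28*a^4*h^2 + 56*a^4*h + 28*a^4 + 11*a^3*h^3 + 22*a^3*h^2 + 11*a^3*h + a^2*h^4 + 2*a^2*h^3 + a^2*h^2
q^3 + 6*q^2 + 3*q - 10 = (q - 1)*(q + 2)*(q + 5)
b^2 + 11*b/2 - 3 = (b - 1/2)*(b + 6)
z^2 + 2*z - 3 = (z - 1)*(z + 3)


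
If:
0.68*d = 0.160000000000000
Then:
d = 0.24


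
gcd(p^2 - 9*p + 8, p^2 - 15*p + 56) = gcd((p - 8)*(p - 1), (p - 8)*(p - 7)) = p - 8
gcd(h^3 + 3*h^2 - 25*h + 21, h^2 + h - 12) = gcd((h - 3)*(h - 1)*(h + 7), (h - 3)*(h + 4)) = h - 3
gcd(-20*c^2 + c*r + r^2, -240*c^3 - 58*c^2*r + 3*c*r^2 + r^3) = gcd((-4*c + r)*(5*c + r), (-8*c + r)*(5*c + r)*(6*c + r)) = 5*c + r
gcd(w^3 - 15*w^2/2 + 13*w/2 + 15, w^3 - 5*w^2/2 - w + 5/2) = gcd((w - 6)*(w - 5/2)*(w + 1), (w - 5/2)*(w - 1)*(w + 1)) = w^2 - 3*w/2 - 5/2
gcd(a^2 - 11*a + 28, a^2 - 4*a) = a - 4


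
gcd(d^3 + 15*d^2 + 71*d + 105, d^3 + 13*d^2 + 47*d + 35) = d^2 + 12*d + 35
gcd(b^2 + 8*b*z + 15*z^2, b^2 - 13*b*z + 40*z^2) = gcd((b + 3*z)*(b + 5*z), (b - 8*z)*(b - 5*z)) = 1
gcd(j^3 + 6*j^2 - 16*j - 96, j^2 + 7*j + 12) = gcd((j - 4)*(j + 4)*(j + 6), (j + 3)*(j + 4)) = j + 4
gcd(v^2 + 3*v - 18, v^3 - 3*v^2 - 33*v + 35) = 1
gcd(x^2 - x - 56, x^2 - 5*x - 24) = x - 8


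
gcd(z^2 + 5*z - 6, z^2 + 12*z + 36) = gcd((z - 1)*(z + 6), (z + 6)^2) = z + 6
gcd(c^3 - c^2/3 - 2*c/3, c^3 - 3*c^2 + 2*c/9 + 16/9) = c^2 - c/3 - 2/3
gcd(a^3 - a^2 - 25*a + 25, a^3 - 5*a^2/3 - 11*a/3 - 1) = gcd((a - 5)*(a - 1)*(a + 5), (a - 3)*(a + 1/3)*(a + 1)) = 1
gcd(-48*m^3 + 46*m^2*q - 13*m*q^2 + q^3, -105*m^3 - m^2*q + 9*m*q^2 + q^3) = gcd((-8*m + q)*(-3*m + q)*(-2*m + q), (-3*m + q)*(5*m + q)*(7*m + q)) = -3*m + q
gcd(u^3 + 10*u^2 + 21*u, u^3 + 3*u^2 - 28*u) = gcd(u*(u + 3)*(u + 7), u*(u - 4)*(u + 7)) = u^2 + 7*u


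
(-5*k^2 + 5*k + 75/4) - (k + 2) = -5*k^2 + 4*k + 67/4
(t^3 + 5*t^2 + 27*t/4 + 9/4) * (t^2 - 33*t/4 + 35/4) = t^5 - 13*t^4/4 - 103*t^3/4 - 155*t^2/16 + 81*t/2 + 315/16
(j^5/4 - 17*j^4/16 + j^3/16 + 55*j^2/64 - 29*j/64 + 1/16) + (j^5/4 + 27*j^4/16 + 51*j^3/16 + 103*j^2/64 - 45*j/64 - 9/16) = j^5/2 + 5*j^4/8 + 13*j^3/4 + 79*j^2/32 - 37*j/32 - 1/2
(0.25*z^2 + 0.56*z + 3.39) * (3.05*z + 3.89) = 0.7625*z^3 + 2.6805*z^2 + 12.5179*z + 13.1871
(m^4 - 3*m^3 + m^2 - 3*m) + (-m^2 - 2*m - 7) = m^4 - 3*m^3 - 5*m - 7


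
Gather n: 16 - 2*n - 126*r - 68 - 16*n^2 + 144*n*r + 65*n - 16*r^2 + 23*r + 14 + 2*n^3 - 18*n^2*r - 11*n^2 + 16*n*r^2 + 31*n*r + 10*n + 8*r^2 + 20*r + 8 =2*n^3 + n^2*(-18*r - 27) + n*(16*r^2 + 175*r + 73) - 8*r^2 - 83*r - 30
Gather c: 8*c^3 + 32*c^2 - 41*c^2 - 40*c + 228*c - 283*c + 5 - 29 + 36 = 8*c^3 - 9*c^2 - 95*c + 12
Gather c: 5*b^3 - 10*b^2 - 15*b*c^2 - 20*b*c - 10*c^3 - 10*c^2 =5*b^3 - 10*b^2 - 20*b*c - 10*c^3 + c^2*(-15*b - 10)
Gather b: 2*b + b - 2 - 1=3*b - 3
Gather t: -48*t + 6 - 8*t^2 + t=-8*t^2 - 47*t + 6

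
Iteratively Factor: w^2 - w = (w - 1)*(w)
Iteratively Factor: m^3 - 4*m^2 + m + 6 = (m + 1)*(m^2 - 5*m + 6) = (m - 2)*(m + 1)*(m - 3)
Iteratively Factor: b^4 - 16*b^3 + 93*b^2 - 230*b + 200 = (b - 2)*(b^3 - 14*b^2 + 65*b - 100) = (b - 5)*(b - 2)*(b^2 - 9*b + 20) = (b - 5)^2*(b - 2)*(b - 4)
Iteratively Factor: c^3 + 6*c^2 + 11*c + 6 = (c + 2)*(c^2 + 4*c + 3) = (c + 1)*(c + 2)*(c + 3)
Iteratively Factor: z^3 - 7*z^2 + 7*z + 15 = (z + 1)*(z^2 - 8*z + 15) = (z - 5)*(z + 1)*(z - 3)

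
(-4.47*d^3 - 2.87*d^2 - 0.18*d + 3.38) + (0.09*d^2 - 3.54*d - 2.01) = -4.47*d^3 - 2.78*d^2 - 3.72*d + 1.37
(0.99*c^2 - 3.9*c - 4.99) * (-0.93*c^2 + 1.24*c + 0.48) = -0.9207*c^4 + 4.8546*c^3 + 0.2799*c^2 - 8.0596*c - 2.3952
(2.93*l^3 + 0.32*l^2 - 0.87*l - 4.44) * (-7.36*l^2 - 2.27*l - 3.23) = -21.5648*l^5 - 9.0063*l^4 - 3.7871*l^3 + 33.6197*l^2 + 12.8889*l + 14.3412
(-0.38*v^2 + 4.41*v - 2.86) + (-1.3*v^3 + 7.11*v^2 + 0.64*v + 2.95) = -1.3*v^3 + 6.73*v^2 + 5.05*v + 0.0900000000000003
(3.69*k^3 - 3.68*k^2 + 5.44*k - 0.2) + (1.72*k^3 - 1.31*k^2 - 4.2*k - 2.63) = 5.41*k^3 - 4.99*k^2 + 1.24*k - 2.83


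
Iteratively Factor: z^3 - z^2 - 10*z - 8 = (z - 4)*(z^2 + 3*z + 2) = (z - 4)*(z + 1)*(z + 2)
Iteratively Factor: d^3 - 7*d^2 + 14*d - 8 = (d - 4)*(d^2 - 3*d + 2) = (d - 4)*(d - 2)*(d - 1)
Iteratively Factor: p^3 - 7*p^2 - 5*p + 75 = (p - 5)*(p^2 - 2*p - 15) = (p - 5)*(p + 3)*(p - 5)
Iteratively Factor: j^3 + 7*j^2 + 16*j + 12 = (j + 2)*(j^2 + 5*j + 6) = (j + 2)^2*(j + 3)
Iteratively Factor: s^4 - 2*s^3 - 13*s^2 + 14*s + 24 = (s - 2)*(s^3 - 13*s - 12) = (s - 4)*(s - 2)*(s^2 + 4*s + 3) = (s - 4)*(s - 2)*(s + 1)*(s + 3)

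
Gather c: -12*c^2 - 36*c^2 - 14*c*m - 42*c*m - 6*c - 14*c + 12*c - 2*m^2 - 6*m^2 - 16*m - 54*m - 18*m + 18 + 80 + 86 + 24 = -48*c^2 + c*(-56*m - 8) - 8*m^2 - 88*m + 208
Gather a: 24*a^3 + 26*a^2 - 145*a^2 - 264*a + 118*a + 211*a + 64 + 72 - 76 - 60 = 24*a^3 - 119*a^2 + 65*a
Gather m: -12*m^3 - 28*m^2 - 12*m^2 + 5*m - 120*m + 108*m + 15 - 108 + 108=-12*m^3 - 40*m^2 - 7*m + 15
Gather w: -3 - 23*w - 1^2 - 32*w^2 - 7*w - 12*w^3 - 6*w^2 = -12*w^3 - 38*w^2 - 30*w - 4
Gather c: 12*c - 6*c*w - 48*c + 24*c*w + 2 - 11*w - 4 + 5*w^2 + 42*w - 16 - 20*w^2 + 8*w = c*(18*w - 36) - 15*w^2 + 39*w - 18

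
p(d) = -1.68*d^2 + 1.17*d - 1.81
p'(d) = 1.17 - 3.36*d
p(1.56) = -4.07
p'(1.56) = -4.07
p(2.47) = -9.17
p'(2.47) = -7.13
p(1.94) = -5.86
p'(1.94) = -5.35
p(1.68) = -4.59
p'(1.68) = -4.47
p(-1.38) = -6.62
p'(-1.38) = 5.81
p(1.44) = -3.61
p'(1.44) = -3.67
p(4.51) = -30.70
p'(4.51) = -13.98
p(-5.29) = -55.01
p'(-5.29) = 18.94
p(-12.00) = -257.77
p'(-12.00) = 41.49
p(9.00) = -127.36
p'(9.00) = -29.07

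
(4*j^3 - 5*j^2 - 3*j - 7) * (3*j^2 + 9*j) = 12*j^5 + 21*j^4 - 54*j^3 - 48*j^2 - 63*j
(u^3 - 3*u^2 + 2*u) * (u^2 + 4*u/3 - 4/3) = u^5 - 5*u^4/3 - 10*u^3/3 + 20*u^2/3 - 8*u/3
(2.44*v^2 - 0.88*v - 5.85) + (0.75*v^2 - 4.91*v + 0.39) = 3.19*v^2 - 5.79*v - 5.46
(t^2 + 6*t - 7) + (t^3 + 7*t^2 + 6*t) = t^3 + 8*t^2 + 12*t - 7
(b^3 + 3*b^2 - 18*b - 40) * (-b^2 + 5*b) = -b^5 + 2*b^4 + 33*b^3 - 50*b^2 - 200*b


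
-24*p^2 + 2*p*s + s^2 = (-4*p + s)*(6*p + s)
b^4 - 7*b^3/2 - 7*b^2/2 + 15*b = b*(b - 3)*(b - 5/2)*(b + 2)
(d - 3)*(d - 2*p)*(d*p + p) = d^3*p - 2*d^2*p^2 - 2*d^2*p + 4*d*p^2 - 3*d*p + 6*p^2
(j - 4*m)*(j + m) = j^2 - 3*j*m - 4*m^2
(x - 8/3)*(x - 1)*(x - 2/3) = x^3 - 13*x^2/3 + 46*x/9 - 16/9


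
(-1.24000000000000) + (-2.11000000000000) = -3.35000000000000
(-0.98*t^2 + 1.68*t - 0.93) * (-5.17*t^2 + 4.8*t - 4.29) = 5.0666*t^4 - 13.3896*t^3 + 17.0763*t^2 - 11.6712*t + 3.9897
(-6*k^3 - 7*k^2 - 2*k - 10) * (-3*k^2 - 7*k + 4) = 18*k^5 + 63*k^4 + 31*k^3 + 16*k^2 + 62*k - 40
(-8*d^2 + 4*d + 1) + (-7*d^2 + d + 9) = -15*d^2 + 5*d + 10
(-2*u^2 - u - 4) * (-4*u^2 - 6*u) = 8*u^4 + 16*u^3 + 22*u^2 + 24*u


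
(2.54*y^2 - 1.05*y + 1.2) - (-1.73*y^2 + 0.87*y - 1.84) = 4.27*y^2 - 1.92*y + 3.04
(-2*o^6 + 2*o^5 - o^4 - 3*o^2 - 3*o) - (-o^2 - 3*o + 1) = -2*o^6 + 2*o^5 - o^4 - 2*o^2 - 1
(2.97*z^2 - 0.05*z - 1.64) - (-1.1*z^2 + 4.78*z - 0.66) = 4.07*z^2 - 4.83*z - 0.98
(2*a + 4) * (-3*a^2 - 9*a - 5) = -6*a^3 - 30*a^2 - 46*a - 20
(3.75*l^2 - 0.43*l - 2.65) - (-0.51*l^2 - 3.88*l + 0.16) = 4.26*l^2 + 3.45*l - 2.81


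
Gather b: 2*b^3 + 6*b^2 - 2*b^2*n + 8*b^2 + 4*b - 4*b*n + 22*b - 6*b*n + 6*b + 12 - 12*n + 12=2*b^3 + b^2*(14 - 2*n) + b*(32 - 10*n) - 12*n + 24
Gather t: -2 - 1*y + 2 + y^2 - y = y^2 - 2*y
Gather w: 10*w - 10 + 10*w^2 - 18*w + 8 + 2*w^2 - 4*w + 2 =12*w^2 - 12*w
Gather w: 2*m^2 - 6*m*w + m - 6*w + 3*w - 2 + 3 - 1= 2*m^2 + m + w*(-6*m - 3)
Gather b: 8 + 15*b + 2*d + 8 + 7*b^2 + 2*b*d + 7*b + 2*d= 7*b^2 + b*(2*d + 22) + 4*d + 16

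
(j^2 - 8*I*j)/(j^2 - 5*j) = (j - 8*I)/(j - 5)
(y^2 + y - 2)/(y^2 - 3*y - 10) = (y - 1)/(y - 5)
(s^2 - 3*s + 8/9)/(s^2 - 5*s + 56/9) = (3*s - 1)/(3*s - 7)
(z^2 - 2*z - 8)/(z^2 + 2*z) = (z - 4)/z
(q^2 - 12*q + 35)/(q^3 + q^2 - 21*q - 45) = (q - 7)/(q^2 + 6*q + 9)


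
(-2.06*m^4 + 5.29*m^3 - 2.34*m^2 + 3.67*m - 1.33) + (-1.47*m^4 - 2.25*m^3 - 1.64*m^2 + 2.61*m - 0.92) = -3.53*m^4 + 3.04*m^3 - 3.98*m^2 + 6.28*m - 2.25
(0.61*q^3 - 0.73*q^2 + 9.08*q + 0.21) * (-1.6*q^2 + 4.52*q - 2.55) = -0.976*q^5 + 3.9252*q^4 - 19.3831*q^3 + 42.5671*q^2 - 22.2048*q - 0.5355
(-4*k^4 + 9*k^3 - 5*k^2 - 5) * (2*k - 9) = -8*k^5 + 54*k^4 - 91*k^3 + 45*k^2 - 10*k + 45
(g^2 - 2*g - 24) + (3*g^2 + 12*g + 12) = 4*g^2 + 10*g - 12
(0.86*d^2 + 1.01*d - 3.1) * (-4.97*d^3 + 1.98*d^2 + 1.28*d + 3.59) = -4.2742*d^5 - 3.3169*d^4 + 18.5076*d^3 - 1.7578*d^2 - 0.342100000000001*d - 11.129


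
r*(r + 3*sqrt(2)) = r^2 + 3*sqrt(2)*r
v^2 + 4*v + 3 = (v + 1)*(v + 3)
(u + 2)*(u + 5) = u^2 + 7*u + 10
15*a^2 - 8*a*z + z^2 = (-5*a + z)*(-3*a + z)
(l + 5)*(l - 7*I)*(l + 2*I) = l^3 + 5*l^2 - 5*I*l^2 + 14*l - 25*I*l + 70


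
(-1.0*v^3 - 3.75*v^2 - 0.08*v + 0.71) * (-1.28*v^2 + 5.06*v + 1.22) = 1.28*v^5 - 0.26*v^4 - 20.0926*v^3 - 5.8886*v^2 + 3.495*v + 0.8662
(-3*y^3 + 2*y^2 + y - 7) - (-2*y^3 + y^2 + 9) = -y^3 + y^2 + y - 16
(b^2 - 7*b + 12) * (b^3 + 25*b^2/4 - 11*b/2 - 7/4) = b^5 - 3*b^4/4 - 149*b^3/4 + 447*b^2/4 - 215*b/4 - 21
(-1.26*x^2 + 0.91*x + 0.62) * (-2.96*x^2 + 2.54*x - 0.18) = 3.7296*x^4 - 5.894*x^3 + 0.703*x^2 + 1.411*x - 0.1116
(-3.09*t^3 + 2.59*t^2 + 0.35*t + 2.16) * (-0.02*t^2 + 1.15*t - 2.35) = 0.0618*t^5 - 3.6053*t^4 + 10.233*t^3 - 5.7272*t^2 + 1.6615*t - 5.076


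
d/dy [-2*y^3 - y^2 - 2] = 2*y*(-3*y - 1)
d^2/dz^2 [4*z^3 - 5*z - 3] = 24*z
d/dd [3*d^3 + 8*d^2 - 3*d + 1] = 9*d^2 + 16*d - 3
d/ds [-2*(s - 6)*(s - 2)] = 16 - 4*s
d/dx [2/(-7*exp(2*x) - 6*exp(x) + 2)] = (28*exp(x) + 12)*exp(x)/(7*exp(2*x) + 6*exp(x) - 2)^2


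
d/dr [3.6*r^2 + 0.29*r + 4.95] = 7.2*r + 0.29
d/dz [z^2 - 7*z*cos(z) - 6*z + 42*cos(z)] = 7*z*sin(z) + 2*z - 42*sin(z) - 7*cos(z) - 6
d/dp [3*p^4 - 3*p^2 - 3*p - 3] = 12*p^3 - 6*p - 3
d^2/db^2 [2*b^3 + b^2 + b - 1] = 12*b + 2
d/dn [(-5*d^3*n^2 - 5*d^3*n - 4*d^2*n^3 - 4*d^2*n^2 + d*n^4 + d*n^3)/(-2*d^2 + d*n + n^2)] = d*(20*d^4*n + 10*d^4 + 19*d^3*n^2 + 16*d^3*n - 16*d^2*n^3 - 5*d^2*n^2 - d*n^4 + 2*d*n^3 + 2*n^5 + n^4)/(4*d^4 - 4*d^3*n - 3*d^2*n^2 + 2*d*n^3 + n^4)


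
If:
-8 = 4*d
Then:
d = -2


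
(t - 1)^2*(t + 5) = t^3 + 3*t^2 - 9*t + 5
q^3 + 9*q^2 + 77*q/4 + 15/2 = (q + 1/2)*(q + 5/2)*(q + 6)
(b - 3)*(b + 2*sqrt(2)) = b^2 - 3*b + 2*sqrt(2)*b - 6*sqrt(2)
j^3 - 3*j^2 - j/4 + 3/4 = (j - 3)*(j - 1/2)*(j + 1/2)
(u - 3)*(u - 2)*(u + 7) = u^3 + 2*u^2 - 29*u + 42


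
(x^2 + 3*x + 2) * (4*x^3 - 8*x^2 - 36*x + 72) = 4*x^5 + 4*x^4 - 52*x^3 - 52*x^2 + 144*x + 144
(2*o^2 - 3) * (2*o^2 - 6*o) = 4*o^4 - 12*o^3 - 6*o^2 + 18*o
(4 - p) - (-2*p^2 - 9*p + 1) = 2*p^2 + 8*p + 3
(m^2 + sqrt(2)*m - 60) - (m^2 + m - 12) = -m + sqrt(2)*m - 48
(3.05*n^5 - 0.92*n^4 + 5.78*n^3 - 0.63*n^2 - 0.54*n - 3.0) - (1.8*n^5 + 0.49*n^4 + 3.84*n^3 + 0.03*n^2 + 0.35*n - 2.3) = 1.25*n^5 - 1.41*n^4 + 1.94*n^3 - 0.66*n^2 - 0.89*n - 0.7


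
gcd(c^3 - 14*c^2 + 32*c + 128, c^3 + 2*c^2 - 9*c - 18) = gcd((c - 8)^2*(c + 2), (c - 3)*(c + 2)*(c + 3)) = c + 2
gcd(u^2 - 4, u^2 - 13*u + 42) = 1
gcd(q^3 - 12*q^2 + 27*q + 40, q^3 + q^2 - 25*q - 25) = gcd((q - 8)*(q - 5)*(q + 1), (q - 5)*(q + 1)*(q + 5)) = q^2 - 4*q - 5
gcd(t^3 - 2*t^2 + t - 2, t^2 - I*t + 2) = t + I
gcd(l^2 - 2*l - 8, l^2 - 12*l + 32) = l - 4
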